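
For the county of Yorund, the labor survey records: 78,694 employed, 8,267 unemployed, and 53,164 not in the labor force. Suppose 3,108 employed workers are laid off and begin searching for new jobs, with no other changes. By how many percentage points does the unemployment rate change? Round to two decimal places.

The unemployment rate changes by +3.57 percentage points.

Initially, labor force = 78,694 + 8,267 = 86,961, so u = 8,267/86,961 = 9.51%.
After the change, employed falls and unemployed rises by 3,108; labor force unchanged → E = 75,586, U = 11,375, labor force = 86,961.
New unemployment rate = 11,375 / 86,961 = 13.08%.
Change = 13.08% − 9.51% = +3.57 percentage points.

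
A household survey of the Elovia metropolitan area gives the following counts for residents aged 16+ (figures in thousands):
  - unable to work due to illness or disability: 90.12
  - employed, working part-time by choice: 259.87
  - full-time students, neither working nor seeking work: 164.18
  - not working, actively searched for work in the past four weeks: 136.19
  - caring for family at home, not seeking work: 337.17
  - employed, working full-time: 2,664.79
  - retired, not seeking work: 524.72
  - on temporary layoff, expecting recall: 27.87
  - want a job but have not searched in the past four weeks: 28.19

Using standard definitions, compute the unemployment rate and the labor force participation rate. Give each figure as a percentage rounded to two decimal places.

Employed = 259.87 + 2,664.79 = 2,924.66 thousand.
Unemployed = 136.19 + 27.87 = 164.06 thousand (jobless and actively searching, or on temporary layoff).
Labor force = 2,924.66 + 164.06 = 3,088.72 thousand.
Not in labor force = 90.12 + 164.18 + 337.17 + 524.72 + 28.19 = 1,144.38 thousand (those not working and not actively searching are outside the labor force — including those who want a job but have given up searching).
Civilian working-age population = 3,088.72 + 1,144.38 = 4,233.10 thousand.
Unemployment rate = 164.06 / 3,088.72 = 5.31%.
Labor force participation rate = 3,088.72 / 4,233.10 = 72.97%.

Unemployment rate ≈ 5.31%; labor force participation rate ≈ 72.97%.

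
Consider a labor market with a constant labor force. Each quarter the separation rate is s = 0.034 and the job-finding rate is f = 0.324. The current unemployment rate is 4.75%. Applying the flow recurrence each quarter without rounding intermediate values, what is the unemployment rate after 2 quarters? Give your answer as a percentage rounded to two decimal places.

Unemployment rate after two quarters ≈ 7.54%.

With a fixed labor force, u_{t+1} = u_t + s·(1−u_t) − f·u_t = u_t·(1−s−f) + s.
Here 1−s−f = 0.642 and s = 0.034.
u_1 = 0.047500 × 0.642 + 0.034 = 0.064495.
u_2 = 0.064495 × 0.642 + 0.034 = 0.075406.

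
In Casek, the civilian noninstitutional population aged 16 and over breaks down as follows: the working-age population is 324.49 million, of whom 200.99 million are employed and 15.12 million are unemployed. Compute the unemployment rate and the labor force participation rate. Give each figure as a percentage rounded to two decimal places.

Unemployment rate ≈ 7.00%; labor force participation rate ≈ 66.60%.

Labor force = employed + unemployed = 200.99 + 15.12 = 216.11 million.
Unemployment rate = 15.12 / 216.11 = 7.00%.
Labor force participation rate = 216.11 / 324.49 = 66.60%.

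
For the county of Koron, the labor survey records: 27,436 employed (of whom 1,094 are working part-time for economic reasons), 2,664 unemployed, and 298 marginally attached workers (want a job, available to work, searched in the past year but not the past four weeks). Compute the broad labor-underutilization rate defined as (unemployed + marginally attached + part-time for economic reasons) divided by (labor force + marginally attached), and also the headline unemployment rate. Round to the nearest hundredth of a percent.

Broad underutilization rate ≈ 13.34%; headline unemployment rate ≈ 8.85%.

Labor force = 27,436 + 2,664 = 30,100.
Numerator = 2,664 + 298 + 1,094 = 4,056.
Denominator = 30,100 + 298 = 30,398.
Broad rate = 4,056 / 30,398 = 13.34%.
Headline unemployment rate = 2,664 / 30,100 = 8.85%.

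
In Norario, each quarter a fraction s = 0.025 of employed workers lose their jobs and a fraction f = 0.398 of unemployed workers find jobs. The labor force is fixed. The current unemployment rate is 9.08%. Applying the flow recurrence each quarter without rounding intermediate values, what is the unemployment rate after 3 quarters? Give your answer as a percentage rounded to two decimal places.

With a fixed labor force, u_{t+1} = u_t + s·(1−u_t) − f·u_t = u_t·(1−s−f) + s.
Here 1−s−f = 0.577 and s = 0.025.
u_1 = 0.090800 × 0.577 + 0.025 = 0.077392.
u_2 = 0.077392 × 0.577 + 0.025 = 0.069655.
u_3 = 0.069655 × 0.577 + 0.025 = 0.065191.

Unemployment rate after three quarters ≈ 6.52%.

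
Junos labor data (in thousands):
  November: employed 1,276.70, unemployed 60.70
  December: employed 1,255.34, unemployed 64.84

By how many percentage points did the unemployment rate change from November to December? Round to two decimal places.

The unemployment rate changed by +0.37 percentage points.

November: labor force = 1,276.70 + 60.70 = 1,337.40; u = 60.70/1,337.40 = 4.54%.
December: labor force = 1,255.34 + 64.84 = 1,320.18; u = 64.84/1,320.18 = 4.91%.
Change = 4.91% − 4.54% = +0.37 pp.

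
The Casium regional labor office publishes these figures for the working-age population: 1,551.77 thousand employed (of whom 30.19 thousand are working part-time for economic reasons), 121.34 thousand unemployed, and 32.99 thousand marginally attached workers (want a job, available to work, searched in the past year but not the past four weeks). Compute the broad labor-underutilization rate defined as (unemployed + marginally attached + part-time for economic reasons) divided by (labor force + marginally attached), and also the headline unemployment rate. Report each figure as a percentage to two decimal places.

Labor force = 1,551.77 + 121.34 = 1,673.11 thousand.
Numerator = 121.34 + 32.99 + 30.19 = 184.52 thousand.
Denominator = 1,673.11 + 32.99 = 1,706.10 thousand.
Broad rate = 184.52 / 1,706.10 = 10.82%.
Headline unemployment rate = 121.34 / 1,673.11 = 7.25%.

Broad underutilization rate ≈ 10.82%; headline unemployment rate ≈ 7.25%.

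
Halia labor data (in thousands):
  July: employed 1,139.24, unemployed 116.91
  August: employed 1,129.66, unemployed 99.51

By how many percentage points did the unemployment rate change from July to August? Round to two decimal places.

The unemployment rate changed by −1.21 percentage points.

July: labor force = 1,139.24 + 116.91 = 1,256.15; u = 116.91/1,256.15 = 9.31%.
August: labor force = 1,129.66 + 99.51 = 1,229.17; u = 99.51/1,229.17 = 8.10%.
Change = 8.10% − 9.31% = −1.21 pp.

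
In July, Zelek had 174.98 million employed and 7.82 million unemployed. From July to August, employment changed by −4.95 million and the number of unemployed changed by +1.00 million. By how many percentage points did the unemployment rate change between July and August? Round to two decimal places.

The unemployment rate changed by +0.65 percentage points.

July: labor force = 174.98 + 7.82 = 182.80; u = 7.82/182.80 = 4.28%.
August: labor force = 170.03 + 8.82 = 178.85; u = 8.82/178.85 = 4.93%.
Change = 4.93% − 4.28% = +0.65 pp.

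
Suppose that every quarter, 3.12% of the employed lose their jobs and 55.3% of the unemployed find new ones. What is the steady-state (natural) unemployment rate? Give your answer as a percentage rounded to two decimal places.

At steady state the flows balance: s·E = f·U, so U/(E+U) = s/(s+f).
u* = 3.12 / (3.12 + 55.3) = 3.12 / 58.42 = 5.34%.

Steady-state unemployment rate ≈ 5.34%.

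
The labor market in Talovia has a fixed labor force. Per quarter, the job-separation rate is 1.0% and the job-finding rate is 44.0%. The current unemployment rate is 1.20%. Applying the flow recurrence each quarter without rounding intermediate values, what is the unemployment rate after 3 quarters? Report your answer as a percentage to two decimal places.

Unemployment rate after three quarters ≈ 2.05%.

With a fixed labor force, u_{t+1} = u_t + s·(1−u_t) − f·u_t = u_t·(1−s−f) + s.
Here 1−s−f = 0.550 and s = 0.010.
u_1 = 0.012000 × 0.550 + 0.010 = 0.016600.
u_2 = 0.016600 × 0.550 + 0.010 = 0.019130.
u_3 = 0.019130 × 0.550 + 0.010 = 0.020522.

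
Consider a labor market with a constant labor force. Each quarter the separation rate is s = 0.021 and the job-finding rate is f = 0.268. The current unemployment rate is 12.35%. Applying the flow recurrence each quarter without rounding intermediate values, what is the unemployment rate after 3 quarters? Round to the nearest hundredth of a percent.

Unemployment rate after three quarters ≈ 9.09%.

With a fixed labor force, u_{t+1} = u_t + s·(1−u_t) − f·u_t = u_t·(1−s−f) + s.
Here 1−s−f = 0.711 and s = 0.021.
u_1 = 0.123500 × 0.711 + 0.021 = 0.108809.
u_2 = 0.108809 × 0.711 + 0.021 = 0.098363.
u_3 = 0.098363 × 0.711 + 0.021 = 0.090936.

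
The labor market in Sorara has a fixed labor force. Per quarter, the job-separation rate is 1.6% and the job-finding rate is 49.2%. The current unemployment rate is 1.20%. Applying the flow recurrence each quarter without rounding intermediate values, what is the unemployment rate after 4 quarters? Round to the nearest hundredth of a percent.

Unemployment rate after four quarters ≈ 3.04%.

With a fixed labor force, u_{t+1} = u_t + s·(1−u_t) − f·u_t = u_t·(1−s−f) + s.
Here 1−s−f = 0.492 and s = 0.016.
u_1 = 0.012000 × 0.492 + 0.016 = 0.021904.
u_2 = 0.021904 × 0.492 + 0.016 = 0.026777.
u_3 = 0.026777 × 0.492 + 0.016 = 0.029174.
u_4 = 0.029174 × 0.492 + 0.016 = 0.030354.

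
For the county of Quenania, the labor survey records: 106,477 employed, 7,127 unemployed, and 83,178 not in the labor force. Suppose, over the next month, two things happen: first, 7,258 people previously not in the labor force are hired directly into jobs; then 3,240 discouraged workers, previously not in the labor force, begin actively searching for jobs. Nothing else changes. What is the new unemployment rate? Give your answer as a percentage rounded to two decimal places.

Initially, labor force = 106,477 + 7,127 = 113,604, so u = 7,127/113,604 = 6.27%.
After the first change, employed and labor force both rise by 7,258; unemployed unchanged → E = 113,735, U = 7,127, labor force = 120,862.
After the second change, unemployed and labor force both rise by 3,240 → E = 113,735, U = 10,367, labor force = 124,102.
New unemployment rate = 10,367 / 124,102 = 8.35%.

New unemployment rate ≈ 8.35%.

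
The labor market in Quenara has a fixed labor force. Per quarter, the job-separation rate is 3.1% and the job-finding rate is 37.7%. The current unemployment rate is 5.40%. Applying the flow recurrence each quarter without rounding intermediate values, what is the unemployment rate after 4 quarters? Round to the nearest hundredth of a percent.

With a fixed labor force, u_{t+1} = u_t + s·(1−u_t) − f·u_t = u_t·(1−s−f) + s.
Here 1−s−f = 0.592 and s = 0.031.
u_1 = 0.054000 × 0.592 + 0.031 = 0.062968.
u_2 = 0.062968 × 0.592 + 0.031 = 0.068277.
u_3 = 0.068277 × 0.592 + 0.031 = 0.071420.
u_4 = 0.071420 × 0.592 + 0.031 = 0.073281.

Unemployment rate after four quarters ≈ 7.33%.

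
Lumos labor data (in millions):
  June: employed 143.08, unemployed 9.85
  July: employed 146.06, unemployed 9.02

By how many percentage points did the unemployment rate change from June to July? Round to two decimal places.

The unemployment rate changed by −0.62 percentage points.

June: labor force = 143.08 + 9.85 = 152.93; u = 9.85/152.93 = 6.44%.
July: labor force = 146.06 + 9.02 = 155.08; u = 9.02/155.08 = 5.82%.
Change = 5.82% − 6.44% = −0.62 pp.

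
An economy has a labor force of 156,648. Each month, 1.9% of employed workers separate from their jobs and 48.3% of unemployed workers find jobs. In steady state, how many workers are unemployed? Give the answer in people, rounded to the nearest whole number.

About 5,929 are unemployed in steady state.

Steady-state unemployment rate u* = s/(s+f) = 1.9/(1.9+48.3) = 0.037849.
Unemployed = u* × labor force = 0.037849 × 156,648 ≈ 5,929.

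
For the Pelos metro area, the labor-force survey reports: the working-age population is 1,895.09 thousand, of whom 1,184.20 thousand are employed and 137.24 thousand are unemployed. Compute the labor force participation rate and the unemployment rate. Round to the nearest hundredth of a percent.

Labor force participation rate ≈ 69.73%; unemployment rate ≈ 10.39%.

Labor force = employed + unemployed = 1,184.20 + 137.24 = 1,321.44 thousand.
Unemployment rate = 137.24 / 1,321.44 = 10.39%.
Labor force participation rate = 1,321.44 / 1,895.09 = 69.73%.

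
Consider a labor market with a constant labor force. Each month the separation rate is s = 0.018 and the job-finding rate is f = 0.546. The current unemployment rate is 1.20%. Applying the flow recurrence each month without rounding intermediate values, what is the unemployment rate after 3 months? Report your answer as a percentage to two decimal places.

With a fixed labor force, u_{t+1} = u_t + s·(1−u_t) − f·u_t = u_t·(1−s−f) + s.
Here 1−s−f = 0.436 and s = 0.018.
u_1 = 0.012000 × 0.436 + 0.018 = 0.023232.
u_2 = 0.023232 × 0.436 + 0.018 = 0.028129.
u_3 = 0.028129 × 0.436 + 0.018 = 0.030264.

Unemployment rate after three months ≈ 3.03%.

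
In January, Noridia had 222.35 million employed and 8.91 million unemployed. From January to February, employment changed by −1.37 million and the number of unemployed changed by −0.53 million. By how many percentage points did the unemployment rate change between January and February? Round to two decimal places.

The unemployment rate changed by −0.20 percentage points.

January: labor force = 222.35 + 8.91 = 231.26; u = 8.91/231.26 = 3.85%.
February: labor force = 220.98 + 8.38 = 229.36; u = 8.38/229.36 = 3.65%.
Change = 3.65% − 3.85% = −0.20 pp.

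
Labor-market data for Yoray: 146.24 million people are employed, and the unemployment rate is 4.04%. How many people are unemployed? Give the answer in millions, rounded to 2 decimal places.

About 6.16 million are unemployed.

Let U be the number unemployed. The labor force is E + U, and U/(E+U) = 0.0404.
So U = 0.0404 × 146.24 / (1 − 0.0404) = 5.9081 / 0.9596 ≈ 6.16 million.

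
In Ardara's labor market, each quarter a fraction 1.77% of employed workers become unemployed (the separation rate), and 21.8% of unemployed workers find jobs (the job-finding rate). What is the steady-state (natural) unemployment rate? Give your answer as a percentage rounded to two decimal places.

At steady state the flows balance: s·E = f·U, so U/(E+U) = s/(s+f).
u* = 1.77 / (1.77 + 21.8) = 1.77 / 23.57 = 7.51%.

Steady-state unemployment rate ≈ 7.51%.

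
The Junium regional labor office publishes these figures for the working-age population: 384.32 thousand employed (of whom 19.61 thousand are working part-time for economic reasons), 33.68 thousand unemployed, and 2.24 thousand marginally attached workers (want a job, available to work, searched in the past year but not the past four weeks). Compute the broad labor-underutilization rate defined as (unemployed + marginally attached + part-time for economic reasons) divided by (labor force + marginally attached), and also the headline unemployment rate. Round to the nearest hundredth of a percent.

Labor force = 384.32 + 33.68 = 418.00 thousand.
Numerator = 33.68 + 2.24 + 19.61 = 55.53 thousand.
Denominator = 418.00 + 2.24 = 420.24 thousand.
Broad rate = 55.53 / 420.24 = 13.21%.
Headline unemployment rate = 33.68 / 418.00 = 8.06%.

Broad underutilization rate ≈ 13.21%; headline unemployment rate ≈ 8.06%.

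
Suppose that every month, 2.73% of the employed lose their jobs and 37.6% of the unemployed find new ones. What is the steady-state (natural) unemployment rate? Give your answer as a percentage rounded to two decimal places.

Steady-state unemployment rate ≈ 6.77%.

At steady state the flows balance: s·E = f·U, so U/(E+U) = s/(s+f).
u* = 2.73 / (2.73 + 37.6) = 2.73 / 40.33 = 6.77%.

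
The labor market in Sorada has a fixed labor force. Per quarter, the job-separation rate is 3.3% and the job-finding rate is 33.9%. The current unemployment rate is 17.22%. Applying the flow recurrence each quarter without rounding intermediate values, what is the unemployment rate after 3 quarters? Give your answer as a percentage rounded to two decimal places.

Unemployment rate after three quarters ≈ 10.94%.

With a fixed labor force, u_{t+1} = u_t + s·(1−u_t) − f·u_t = u_t·(1−s−f) + s.
Here 1−s−f = 0.628 and s = 0.033.
u_1 = 0.172200 × 0.628 + 0.033 = 0.141142.
u_2 = 0.141142 × 0.628 + 0.033 = 0.121637.
u_3 = 0.121637 × 0.628 + 0.033 = 0.109388.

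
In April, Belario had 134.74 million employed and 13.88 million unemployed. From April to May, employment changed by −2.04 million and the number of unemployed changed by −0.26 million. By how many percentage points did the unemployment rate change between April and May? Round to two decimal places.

April: labor force = 134.74 + 13.88 = 148.62; u = 13.88/148.62 = 9.34%.
May: labor force = 132.70 + 13.62 = 146.32; u = 13.62/146.32 = 9.31%.
Change = 9.31% − 9.34% = −0.03 pp.

The unemployment rate changed by −0.03 percentage points.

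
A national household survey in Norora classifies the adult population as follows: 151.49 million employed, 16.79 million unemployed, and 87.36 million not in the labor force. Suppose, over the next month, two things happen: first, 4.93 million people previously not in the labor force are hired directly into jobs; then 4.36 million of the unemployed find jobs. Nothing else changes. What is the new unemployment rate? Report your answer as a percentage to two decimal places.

New unemployment rate ≈ 7.18%.

Initially, labor force = 151.49 + 16.79 = 168.28 million, so u = 16.79/168.28 = 9.98%.
After the first change, employed and labor force both rise by 4.93; unemployed unchanged → E = 156.42, U = 16.79, labor force = 173.21 million.
After the second change, unemployed falls and employed rises by 4.36; labor force unchanged → E = 160.78, U = 12.43, labor force = 173.21 million.
New unemployment rate = 12.43 / 173.21 = 7.18%.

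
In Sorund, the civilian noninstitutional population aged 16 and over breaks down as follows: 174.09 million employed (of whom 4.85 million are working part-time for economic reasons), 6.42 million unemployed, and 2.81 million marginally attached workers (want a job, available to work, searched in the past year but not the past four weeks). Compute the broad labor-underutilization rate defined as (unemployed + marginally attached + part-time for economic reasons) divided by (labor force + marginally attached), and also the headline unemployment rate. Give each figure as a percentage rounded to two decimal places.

Labor force = 174.09 + 6.42 = 180.51 million.
Numerator = 6.42 + 2.81 + 4.85 = 14.08 million.
Denominator = 180.51 + 2.81 = 183.32 million.
Broad rate = 14.08 / 183.32 = 7.68%.
Headline unemployment rate = 6.42 / 180.51 = 3.56%.

Broad underutilization rate ≈ 7.68%; headline unemployment rate ≈ 3.56%.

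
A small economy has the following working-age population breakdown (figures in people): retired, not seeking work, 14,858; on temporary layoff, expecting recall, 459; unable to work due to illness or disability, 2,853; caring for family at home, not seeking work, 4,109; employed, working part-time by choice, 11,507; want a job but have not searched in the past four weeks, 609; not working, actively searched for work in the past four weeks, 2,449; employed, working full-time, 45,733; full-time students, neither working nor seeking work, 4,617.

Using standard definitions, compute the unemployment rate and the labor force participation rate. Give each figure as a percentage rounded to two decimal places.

Employed = 11,507 + 45,733 = 57,240.
Unemployed = 459 + 2,449 = 2,908 (jobless and actively searching, or on temporary layoff).
Labor force = 57,240 + 2,908 = 60,148.
Not in labor force = 14,858 + 2,853 + 4,109 + 609 + 4,617 = 27,046 (those not working and not actively searching are outside the labor force — including those who want a job but have given up searching).
Civilian working-age population = 60,148 + 27,046 = 87,194.
Unemployment rate = 2,908 / 60,148 = 4.83%.
Labor force participation rate = 60,148 / 87,194 = 68.98%.

Unemployment rate ≈ 4.83%; labor force participation rate ≈ 68.98%.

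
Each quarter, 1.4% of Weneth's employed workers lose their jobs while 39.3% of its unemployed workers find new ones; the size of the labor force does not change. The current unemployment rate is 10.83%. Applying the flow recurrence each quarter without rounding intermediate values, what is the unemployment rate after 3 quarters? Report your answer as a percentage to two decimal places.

With a fixed labor force, u_{t+1} = u_t + s·(1−u_t) − f·u_t = u_t·(1−s−f) + s.
Here 1−s−f = 0.593 and s = 0.014.
u_1 = 0.108300 × 0.593 + 0.014 = 0.078222.
u_2 = 0.078222 × 0.593 + 0.014 = 0.060386.
u_3 = 0.060386 × 0.593 + 0.014 = 0.049809.

Unemployment rate after three quarters ≈ 4.98%.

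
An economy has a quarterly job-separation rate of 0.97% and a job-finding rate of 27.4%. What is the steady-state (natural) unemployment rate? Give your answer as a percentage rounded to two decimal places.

At steady state the flows balance: s·E = f·U, so U/(E+U) = s/(s+f).
u* = 0.97 / (0.97 + 27.4) = 0.97 / 28.37 = 3.42%.

Steady-state unemployment rate ≈ 3.42%.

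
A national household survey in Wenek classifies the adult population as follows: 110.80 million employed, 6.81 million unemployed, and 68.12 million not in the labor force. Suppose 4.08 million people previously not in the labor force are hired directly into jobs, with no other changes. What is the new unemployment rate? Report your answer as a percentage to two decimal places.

Initially, labor force = 110.80 + 6.81 = 117.61 million, so u = 6.81/117.61 = 5.79%.
After the change, employed and labor force both rise by 4.08; unemployed unchanged → E = 114.88, U = 6.81, labor force = 121.69 million.
New unemployment rate = 6.81 / 121.69 = 5.60%.

New unemployment rate ≈ 5.60%.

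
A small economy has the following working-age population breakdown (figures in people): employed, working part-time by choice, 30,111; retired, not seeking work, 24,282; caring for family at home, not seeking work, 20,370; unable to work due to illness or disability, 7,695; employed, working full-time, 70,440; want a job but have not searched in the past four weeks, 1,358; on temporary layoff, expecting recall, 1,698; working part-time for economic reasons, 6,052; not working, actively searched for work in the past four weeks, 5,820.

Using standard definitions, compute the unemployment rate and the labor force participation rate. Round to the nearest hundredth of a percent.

Employed = 30,111 + 70,440 + 6,052 = 106,603 (anyone who worked, including part-time for economic reasons, counts as employed).
Unemployed = 1,698 + 5,820 = 7,518 (jobless and actively searching, or on temporary layoff).
Labor force = 106,603 + 7,518 = 114,121.
Not in labor force = 24,282 + 20,370 + 7,695 + 1,358 = 53,705 (those not working and not actively searching are outside the labor force — including those who want a job but have given up searching).
Civilian working-age population = 114,121 + 53,705 = 167,826.
Unemployment rate = 7,518 / 114,121 = 6.59%.
Labor force participation rate = 114,121 / 167,826 = 68.00%.

Unemployment rate ≈ 6.59%; labor force participation rate ≈ 68.00%.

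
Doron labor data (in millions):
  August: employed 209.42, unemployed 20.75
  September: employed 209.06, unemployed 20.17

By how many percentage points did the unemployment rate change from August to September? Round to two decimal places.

The unemployment rate changed by −0.22 percentage points.

August: labor force = 209.42 + 20.75 = 230.17; u = 20.75/230.17 = 9.02%.
September: labor force = 209.06 + 20.17 = 229.23; u = 20.17/229.23 = 8.80%.
Change = 8.80% − 9.02% = −0.22 pp.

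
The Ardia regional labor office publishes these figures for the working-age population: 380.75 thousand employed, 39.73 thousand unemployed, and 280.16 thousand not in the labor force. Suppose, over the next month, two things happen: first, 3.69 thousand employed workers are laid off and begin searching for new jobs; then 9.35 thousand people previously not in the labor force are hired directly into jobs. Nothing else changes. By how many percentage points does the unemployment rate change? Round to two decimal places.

The unemployment rate changes by +0.65 percentage points.

Initially, labor force = 380.75 + 39.73 = 420.48 thousand, so u = 39.73/420.48 = 9.45%.
After the first change, employed falls and unemployed rises by 3.69; labor force unchanged → E = 377.06, U = 43.42, labor force = 420.48 thousand.
After the second change, employed and labor force both rise by 9.35; unemployed unchanged → E = 386.41, U = 43.42, labor force = 429.83 thousand.
New unemployment rate = 43.42 / 429.83 = 10.10%.
Change = 10.10% − 9.45% = +0.65 percentage points.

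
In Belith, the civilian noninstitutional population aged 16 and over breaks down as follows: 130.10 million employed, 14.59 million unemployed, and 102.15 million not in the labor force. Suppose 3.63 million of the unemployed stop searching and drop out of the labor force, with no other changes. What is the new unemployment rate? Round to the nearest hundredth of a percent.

New unemployment rate ≈ 7.77%.

Initially, labor force = 130.10 + 14.59 = 144.69 million, so u = 14.59/144.69 = 10.08%.
After the change, unemployed and labor force both fall by 3.63 → E = 130.10, U = 10.96, labor force = 141.06 million.
New unemployment rate = 10.96 / 141.06 = 7.77%.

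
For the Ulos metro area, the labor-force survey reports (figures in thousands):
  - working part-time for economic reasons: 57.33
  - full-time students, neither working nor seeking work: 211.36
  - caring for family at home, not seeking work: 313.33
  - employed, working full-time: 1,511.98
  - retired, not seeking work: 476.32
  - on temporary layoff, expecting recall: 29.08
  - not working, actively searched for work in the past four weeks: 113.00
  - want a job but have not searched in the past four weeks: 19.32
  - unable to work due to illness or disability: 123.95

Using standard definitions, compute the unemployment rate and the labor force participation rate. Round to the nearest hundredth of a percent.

Employed = 57.33 + 1,511.98 = 1,569.31 thousand (anyone who worked, including part-time for economic reasons, counts as employed).
Unemployed = 29.08 + 113.00 = 142.08 thousand (jobless and actively searching, or on temporary layoff).
Labor force = 1,569.31 + 142.08 = 1,711.39 thousand.
Not in labor force = 211.36 + 313.33 + 476.32 + 19.32 + 123.95 = 1,144.28 thousand (those not working and not actively searching are outside the labor force — including those who want a job but have given up searching).
Civilian working-age population = 1,711.39 + 1,144.28 = 2,855.67 thousand.
Unemployment rate = 142.08 / 1,711.39 = 8.30%.
Labor force participation rate = 1,711.39 / 2,855.67 = 59.93%.

Unemployment rate ≈ 8.30%; labor force participation rate ≈ 59.93%.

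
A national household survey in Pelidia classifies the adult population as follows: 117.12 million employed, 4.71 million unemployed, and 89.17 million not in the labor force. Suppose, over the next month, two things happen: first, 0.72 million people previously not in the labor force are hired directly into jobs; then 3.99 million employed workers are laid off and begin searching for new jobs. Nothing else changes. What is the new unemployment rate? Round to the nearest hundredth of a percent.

New unemployment rate ≈ 7.10%.

Initially, labor force = 117.12 + 4.71 = 121.83 million, so u = 4.71/121.83 = 3.87%.
After the first change, employed and labor force both rise by 0.72; unemployed unchanged → E = 117.84, U = 4.71, labor force = 122.55 million.
After the second change, employed falls and unemployed rises by 3.99; labor force unchanged → E = 113.85, U = 8.70, labor force = 122.55 million.
New unemployment rate = 8.70 / 122.55 = 7.10%.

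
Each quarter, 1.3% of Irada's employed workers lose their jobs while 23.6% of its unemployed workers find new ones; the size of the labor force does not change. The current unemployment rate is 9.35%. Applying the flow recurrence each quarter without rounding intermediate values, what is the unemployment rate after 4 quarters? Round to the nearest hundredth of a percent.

Unemployment rate after four quarters ≈ 6.53%.

With a fixed labor force, u_{t+1} = u_t + s·(1−u_t) − f·u_t = u_t·(1−s−f) + s.
Here 1−s−f = 0.751 and s = 0.013.
u_1 = 0.093500 × 0.751 + 0.013 = 0.083219.
u_2 = 0.083219 × 0.751 + 0.013 = 0.075497.
u_3 = 0.075497 × 0.751 + 0.013 = 0.069698.
u_4 = 0.069698 × 0.751 + 0.013 = 0.065343.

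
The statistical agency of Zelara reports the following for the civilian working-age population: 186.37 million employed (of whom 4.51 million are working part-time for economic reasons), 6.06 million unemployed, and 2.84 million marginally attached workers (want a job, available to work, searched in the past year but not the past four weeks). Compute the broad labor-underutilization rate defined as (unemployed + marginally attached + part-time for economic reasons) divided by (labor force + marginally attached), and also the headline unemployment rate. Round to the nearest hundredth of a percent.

Broad underutilization rate ≈ 6.87%; headline unemployment rate ≈ 3.15%.

Labor force = 186.37 + 6.06 = 192.43 million.
Numerator = 6.06 + 2.84 + 4.51 = 13.41 million.
Denominator = 192.43 + 2.84 = 195.27 million.
Broad rate = 13.41 / 195.27 = 6.87%.
Headline unemployment rate = 6.06 / 192.43 = 3.15%.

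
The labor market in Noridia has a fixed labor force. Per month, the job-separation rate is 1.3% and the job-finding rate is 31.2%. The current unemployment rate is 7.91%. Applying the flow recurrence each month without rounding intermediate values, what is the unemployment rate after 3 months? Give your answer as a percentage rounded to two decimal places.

Unemployment rate after three months ≈ 5.20%.

With a fixed labor force, u_{t+1} = u_t + s·(1−u_t) − f·u_t = u_t·(1−s−f) + s.
Here 1−s−f = 0.675 and s = 0.013.
u_1 = 0.079100 × 0.675 + 0.013 = 0.066393.
u_2 = 0.066393 × 0.675 + 0.013 = 0.057815.
u_3 = 0.057815 × 0.675 + 0.013 = 0.052025.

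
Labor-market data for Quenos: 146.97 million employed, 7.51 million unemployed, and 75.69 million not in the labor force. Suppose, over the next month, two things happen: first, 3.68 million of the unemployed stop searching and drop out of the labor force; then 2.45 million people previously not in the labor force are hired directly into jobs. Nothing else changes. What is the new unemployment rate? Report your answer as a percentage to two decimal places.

New unemployment rate ≈ 2.50%.

Initially, labor force = 146.97 + 7.51 = 154.48 million, so u = 7.51/154.48 = 4.86%.
After the first change, unemployed and labor force both fall by 3.68 → E = 146.97, U = 3.83, labor force = 150.80 million.
After the second change, employed and labor force both rise by 2.45; unemployed unchanged → E = 149.42, U = 3.83, labor force = 153.25 million.
New unemployment rate = 3.83 / 153.25 = 2.50%.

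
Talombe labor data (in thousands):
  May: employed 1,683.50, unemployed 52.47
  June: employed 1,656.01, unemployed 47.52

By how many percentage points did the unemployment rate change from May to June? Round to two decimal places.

May: labor force = 1,683.50 + 52.47 = 1,735.97; u = 52.47/1,735.97 = 3.02%.
June: labor force = 1,656.01 + 47.52 = 1,703.53; u = 47.52/1,703.53 = 2.79%.
Change = 2.79% − 3.02% = −0.23 pp.

The unemployment rate changed by −0.23 percentage points.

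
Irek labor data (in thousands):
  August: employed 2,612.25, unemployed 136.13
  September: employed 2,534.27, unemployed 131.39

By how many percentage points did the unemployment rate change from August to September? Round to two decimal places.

August: labor force = 2,612.25 + 136.13 = 2,748.38; u = 136.13/2,748.38 = 4.95%.
September: labor force = 2,534.27 + 131.39 = 2,665.66; u = 131.39/2,665.66 = 4.93%.
Change = 4.93% − 4.95% = −0.02 pp.

The unemployment rate changed by −0.02 percentage points.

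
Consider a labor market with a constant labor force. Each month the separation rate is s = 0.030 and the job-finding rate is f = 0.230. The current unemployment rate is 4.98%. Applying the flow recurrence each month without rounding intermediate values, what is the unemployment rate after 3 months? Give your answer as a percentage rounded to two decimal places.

With a fixed labor force, u_{t+1} = u_t + s·(1−u_t) − f·u_t = u_t·(1−s−f) + s.
Here 1−s−f = 0.740 and s = 0.030.
u_1 = 0.049800 × 0.740 + 0.030 = 0.066852.
u_2 = 0.066852 × 0.740 + 0.030 = 0.079470.
u_3 = 0.079470 × 0.740 + 0.030 = 0.088808.

Unemployment rate after three months ≈ 8.88%.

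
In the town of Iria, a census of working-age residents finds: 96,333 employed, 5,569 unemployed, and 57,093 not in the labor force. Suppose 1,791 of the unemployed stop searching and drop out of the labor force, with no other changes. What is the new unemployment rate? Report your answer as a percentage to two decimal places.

New unemployment rate ≈ 3.77%.

Initially, labor force = 96,333 + 5,569 = 101,902, so u = 5,569/101,902 = 5.47%.
After the change, unemployed and labor force both fall by 1,791 → E = 96,333, U = 3,778, labor force = 100,111.
New unemployment rate = 3,778 / 100,111 = 3.77%.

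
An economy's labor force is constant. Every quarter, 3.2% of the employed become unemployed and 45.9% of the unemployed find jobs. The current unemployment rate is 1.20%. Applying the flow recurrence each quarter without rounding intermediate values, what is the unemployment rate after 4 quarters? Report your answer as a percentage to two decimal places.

Unemployment rate after four quarters ≈ 6.16%.

With a fixed labor force, u_{t+1} = u_t + s·(1−u_t) − f·u_t = u_t·(1−s−f) + s.
Here 1−s−f = 0.509 and s = 0.032.
u_1 = 0.012000 × 0.509 + 0.032 = 0.038108.
u_2 = 0.038108 × 0.509 + 0.032 = 0.051397.
u_3 = 0.051397 × 0.509 + 0.032 = 0.058161.
u_4 = 0.058161 × 0.509 + 0.032 = 0.061604.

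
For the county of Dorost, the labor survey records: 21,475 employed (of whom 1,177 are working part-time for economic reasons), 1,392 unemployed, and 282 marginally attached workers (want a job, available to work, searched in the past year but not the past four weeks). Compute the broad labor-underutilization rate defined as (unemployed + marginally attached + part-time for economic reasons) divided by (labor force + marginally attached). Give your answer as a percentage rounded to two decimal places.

Broad underutilization rate ≈ 12.32%.

Labor force = 21,475 + 1,392 = 22,867.
Numerator = 1,392 + 282 + 1,177 = 2,851.
Denominator = 22,867 + 282 = 23,149.
Broad rate = 2,851 / 23,149 = 12.32%.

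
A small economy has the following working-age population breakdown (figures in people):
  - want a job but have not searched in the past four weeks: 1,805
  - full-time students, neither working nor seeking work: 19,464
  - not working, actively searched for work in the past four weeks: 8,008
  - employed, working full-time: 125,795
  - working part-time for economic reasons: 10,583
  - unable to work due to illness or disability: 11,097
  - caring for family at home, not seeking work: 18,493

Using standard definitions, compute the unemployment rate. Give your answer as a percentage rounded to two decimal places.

Unemployment rate ≈ 5.55%.

Employed = 125,795 + 10,583 = 136,378 (anyone who worked, including part-time for economic reasons, counts as employed).
Unemployed = 8,008.
Labor force = 136,378 + 8,008 = 144,386.
Unemployment rate = 8,008 / 144,386 = 5.55%.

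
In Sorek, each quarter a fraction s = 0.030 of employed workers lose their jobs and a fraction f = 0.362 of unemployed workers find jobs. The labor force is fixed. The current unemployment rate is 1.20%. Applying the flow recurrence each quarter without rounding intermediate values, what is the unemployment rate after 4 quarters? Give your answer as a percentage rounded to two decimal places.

With a fixed labor force, u_{t+1} = u_t + s·(1−u_t) − f·u_t = u_t·(1−s−f) + s.
Here 1−s−f = 0.608 and s = 0.030.
u_1 = 0.012000 × 0.608 + 0.030 = 0.037296.
u_2 = 0.037296 × 0.608 + 0.030 = 0.052676.
u_3 = 0.052676 × 0.608 + 0.030 = 0.062027.
u_4 = 0.062027 × 0.608 + 0.030 = 0.067712.

Unemployment rate after four quarters ≈ 6.77%.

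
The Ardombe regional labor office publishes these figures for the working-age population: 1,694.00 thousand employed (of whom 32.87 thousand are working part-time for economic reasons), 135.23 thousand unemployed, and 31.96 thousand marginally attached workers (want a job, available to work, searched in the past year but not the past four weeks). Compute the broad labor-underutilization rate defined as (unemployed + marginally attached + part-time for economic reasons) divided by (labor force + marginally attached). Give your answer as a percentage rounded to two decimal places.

Labor force = 1,694.00 + 135.23 = 1,829.23 thousand.
Numerator = 135.23 + 31.96 + 32.87 = 200.06 thousand.
Denominator = 1,829.23 + 31.96 = 1,861.19 thousand.
Broad rate = 200.06 / 1,861.19 = 10.75%.

Broad underutilization rate ≈ 10.75%.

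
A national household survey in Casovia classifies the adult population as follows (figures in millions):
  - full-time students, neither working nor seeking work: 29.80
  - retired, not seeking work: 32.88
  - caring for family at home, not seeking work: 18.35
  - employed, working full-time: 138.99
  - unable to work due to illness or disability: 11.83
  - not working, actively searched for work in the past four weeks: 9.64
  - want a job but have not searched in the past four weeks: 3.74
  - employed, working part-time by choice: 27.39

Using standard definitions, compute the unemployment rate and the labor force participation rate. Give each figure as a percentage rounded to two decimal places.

Employed = 138.99 + 27.39 = 166.38 million.
Unemployed = 9.64 million.
Labor force = 166.38 + 9.64 = 176.02 million.
Not in labor force = 29.80 + 32.88 + 18.35 + 11.83 + 3.74 = 96.60 million (those not working and not actively searching are outside the labor force — including those who want a job but have given up searching).
Civilian working-age population = 176.02 + 96.60 = 272.62 million.
Unemployment rate = 9.64 / 176.02 = 5.48%.
Labor force participation rate = 176.02 / 272.62 = 64.57%.

Unemployment rate ≈ 5.48%; labor force participation rate ≈ 64.57%.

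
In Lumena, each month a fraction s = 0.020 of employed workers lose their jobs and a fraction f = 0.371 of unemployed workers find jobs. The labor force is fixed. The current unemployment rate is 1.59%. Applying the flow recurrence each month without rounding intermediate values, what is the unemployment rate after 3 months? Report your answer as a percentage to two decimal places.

Unemployment rate after three months ≈ 4.32%.

With a fixed labor force, u_{t+1} = u_t + s·(1−u_t) − f·u_t = u_t·(1−s−f) + s.
Here 1−s−f = 0.609 and s = 0.020.
u_1 = 0.015900 × 0.609 + 0.020 = 0.029683.
u_2 = 0.029683 × 0.609 + 0.020 = 0.038077.
u_3 = 0.038077 × 0.609 + 0.020 = 0.043189.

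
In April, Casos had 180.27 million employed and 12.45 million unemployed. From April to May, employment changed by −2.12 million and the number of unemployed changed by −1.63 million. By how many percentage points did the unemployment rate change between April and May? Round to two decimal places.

The unemployment rate changed by −0.73 percentage points.

April: labor force = 180.27 + 12.45 = 192.72; u = 12.45/192.72 = 6.46%.
May: labor force = 178.15 + 10.82 = 188.97; u = 10.82/188.97 = 5.73%.
Change = 5.73% − 6.46% = −0.73 pp.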